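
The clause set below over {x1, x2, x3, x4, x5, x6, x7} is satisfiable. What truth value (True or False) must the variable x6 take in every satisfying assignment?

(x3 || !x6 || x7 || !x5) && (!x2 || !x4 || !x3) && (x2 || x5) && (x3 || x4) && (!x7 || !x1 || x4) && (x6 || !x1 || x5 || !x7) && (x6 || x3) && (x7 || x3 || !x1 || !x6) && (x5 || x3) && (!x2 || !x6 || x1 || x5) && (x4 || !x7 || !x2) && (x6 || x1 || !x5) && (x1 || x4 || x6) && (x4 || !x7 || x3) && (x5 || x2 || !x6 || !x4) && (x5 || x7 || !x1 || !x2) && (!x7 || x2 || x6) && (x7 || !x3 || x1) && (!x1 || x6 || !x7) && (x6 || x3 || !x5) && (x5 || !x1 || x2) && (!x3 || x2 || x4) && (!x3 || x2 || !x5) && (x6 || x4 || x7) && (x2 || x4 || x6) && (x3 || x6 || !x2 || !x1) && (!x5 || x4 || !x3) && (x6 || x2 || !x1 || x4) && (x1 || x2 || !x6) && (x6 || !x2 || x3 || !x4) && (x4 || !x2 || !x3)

Suppose x6 = false.
The clause (x3) is unit, so x3 = true.
Try x2 = false.
The clause (x5) is unit, so x5 = true.
That conflicts with the unit clause (!x5).
So x2 must be the other value — set x2 = true.
The clause (!x4) is unit, so x4 = false.
That conflicts with the unit clause (x4).
Both values of x2 lead to a conflict.
So every satisfying assignment has x6 = True.

True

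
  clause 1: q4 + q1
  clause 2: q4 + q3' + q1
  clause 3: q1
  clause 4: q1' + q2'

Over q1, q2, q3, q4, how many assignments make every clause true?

There are 2^4 = 16 truth assignments over (q1, q2, q3, q4).
Check each against the 4 clauses (columns in the order q1, q2, q3, q4):
  F F F F  ✗ fails (q4 + q1)
  F F F T  ✗ fails (q1)
  F F T F  ✗ fails (q4 + q1)
  F F T T  ✗ fails (q1)
  F T F F  ✗ fails (q4 + q1)
  F T F T  ✗ fails (q1)
  F T T F  ✗ fails (q4 + q1)
  F T T T  ✗ fails (q1)
  T F F F  ✓ satisfies all
  T F F T  ✓ satisfies all
  T F T F  ✓ satisfies all
  T F T T  ✓ satisfies all
  T T F F  ✗ fails (q1' + q2')
  T T F T  ✗ fails (q1' + q2')
  T T T F  ✗ fails (q1' + q2')
  T T T T  ✗ fails (q1' + q2')
4 of the 16 rows are models.

4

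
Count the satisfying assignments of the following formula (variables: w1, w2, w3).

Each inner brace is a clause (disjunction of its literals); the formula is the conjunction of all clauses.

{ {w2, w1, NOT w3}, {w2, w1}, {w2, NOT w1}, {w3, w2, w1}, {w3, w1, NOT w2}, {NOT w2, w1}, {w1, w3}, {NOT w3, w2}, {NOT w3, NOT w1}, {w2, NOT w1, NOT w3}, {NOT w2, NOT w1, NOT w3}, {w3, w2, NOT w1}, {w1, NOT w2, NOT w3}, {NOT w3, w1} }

There are 2^3 = 8 truth assignments over (w1, w2, w3).
Split on w3. With w3 = true, the clauses containing w3 are satisfied and NOT w3 drops from the rest; 0 of the 2^2 = 4 assignments to the other variables satisfy what remains.
With w3 = false, by the same count on the reduced clause set, 1 assignment works.
Total: 0 + 1 = 1.

1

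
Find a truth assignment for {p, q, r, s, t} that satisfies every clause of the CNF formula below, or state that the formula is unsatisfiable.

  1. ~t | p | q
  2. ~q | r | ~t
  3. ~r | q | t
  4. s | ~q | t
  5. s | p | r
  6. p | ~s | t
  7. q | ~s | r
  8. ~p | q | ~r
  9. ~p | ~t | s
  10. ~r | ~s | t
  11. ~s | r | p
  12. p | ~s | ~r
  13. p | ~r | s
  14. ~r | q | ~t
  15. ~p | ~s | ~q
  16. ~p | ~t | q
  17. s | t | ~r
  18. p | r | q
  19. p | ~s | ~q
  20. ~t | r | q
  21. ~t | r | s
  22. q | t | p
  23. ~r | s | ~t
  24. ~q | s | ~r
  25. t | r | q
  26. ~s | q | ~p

Suppose t = 0.
Suppose r = 0.
The clause (q) is unit, so q = 1.
The clause (s) is unit, so s = 1.
The clause (p) is unit, so p = 1.
That conflicts with the unit clause (~p).
So r must be the other value — set r = 1.
The clause (q) is unit, so q = 1.
The clause (s) is unit, so s = 1.
That conflicts with the unit clause (~s).
Either choice for r ends in contradiction.
So t must be the other value — set t = 1.
Suppose p = 1.
The clause (s) is unit, so s = 1.
The clause (~q) is unit, so q = 0.
That conflicts with the unit clause (q).
So p must be the other value — set p = 0.
The clause (q) is unit, so q = 1.
The clause (r) is unit, so r = 1.
The clause (~s) is unit, so s = 0.
That conflicts with the unit clause (s).
Either choice for p ends in contradiction.
Either choice for t ends in contradiction.

UNSATISFIABLE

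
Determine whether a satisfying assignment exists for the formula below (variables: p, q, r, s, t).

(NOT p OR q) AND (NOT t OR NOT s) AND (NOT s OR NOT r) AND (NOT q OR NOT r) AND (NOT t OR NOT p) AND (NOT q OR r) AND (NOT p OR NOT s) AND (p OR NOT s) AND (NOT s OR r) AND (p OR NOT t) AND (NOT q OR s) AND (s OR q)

Branch on p: set p = false.
(NOT s) alone gives s = false.
(NOT t) alone gives t = false.
(NOT q) alone gives q = false.
That conflicts with the unit clause (q).
That branch fails; take p = true instead.
(q) alone gives q = true.
(NOT r) alone gives r = false.
That conflicts with the unit clause (r).
Either choice for p ends in contradiction.
No assignment satisfies every clause.

Unsatisfiable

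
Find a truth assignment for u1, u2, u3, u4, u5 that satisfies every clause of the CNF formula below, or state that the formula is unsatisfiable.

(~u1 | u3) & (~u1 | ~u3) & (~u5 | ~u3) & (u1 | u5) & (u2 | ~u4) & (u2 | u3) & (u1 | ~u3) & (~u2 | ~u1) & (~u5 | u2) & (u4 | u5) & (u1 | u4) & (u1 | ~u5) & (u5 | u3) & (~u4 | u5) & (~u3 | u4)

Suppose u1 = 0.
The clause (u5) is unit, so u5 = 1.
That conflicts with the unit clause (~u5).
Backtrack on u1: now try u1 = 1.
The clause (u3) is unit, so u3 = 1.
That conflicts with the unit clause (~u3).
Either choice for u1 ends in contradiction.

UNSATISFIABLE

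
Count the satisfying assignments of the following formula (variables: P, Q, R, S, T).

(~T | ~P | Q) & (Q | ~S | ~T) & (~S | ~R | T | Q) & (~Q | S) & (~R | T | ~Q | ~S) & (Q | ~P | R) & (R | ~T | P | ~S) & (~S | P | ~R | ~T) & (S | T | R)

9

There are 2^5 = 32 truth assignments over (P, Q, R, S, T).
Split on T. With T = 1, the clauses containing T are satisfied and ~T drops from the rest; 4 of the 2^4 = 16 assignments to the other variables satisfy what remains.
With T = 0, by the same count on the reduced clause set, 5 assignments work.
Total: 4 + 5 = 9.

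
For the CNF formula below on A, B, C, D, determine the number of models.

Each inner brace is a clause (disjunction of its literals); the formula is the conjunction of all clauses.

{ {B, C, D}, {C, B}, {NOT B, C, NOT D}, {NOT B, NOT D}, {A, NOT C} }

5

There are 2^4 = 16 truth assignments over (A, B, C, D).
Check each against the 5 clauses (columns in the order A, B, C, D):
  F F F F  ✗ fails (B OR C OR D)
  F F F T  ✗ fails (C OR B)
  F F T F  ✗ fails (A OR NOT C)
  F F T T  ✗ fails (A OR NOT C)
  F T F F  ✓ satisfies all
  F T F T  ✗ fails (NOT B OR C OR NOT D)
  F T T F  ✗ fails (A OR NOT C)
  F T T T  ✗ fails (NOT B OR NOT D)
  T F F F  ✗ fails (B OR C OR D)
  T F F T  ✗ fails (C OR B)
  T F T F  ✓ satisfies all
  T F T T  ✓ satisfies all
  T T F F  ✓ satisfies all
  T T F T  ✗ fails (NOT B OR C OR NOT D)
  T T T F  ✓ satisfies all
  T T T T  ✗ fails (NOT B OR NOT D)
5 of the 16 rows are models.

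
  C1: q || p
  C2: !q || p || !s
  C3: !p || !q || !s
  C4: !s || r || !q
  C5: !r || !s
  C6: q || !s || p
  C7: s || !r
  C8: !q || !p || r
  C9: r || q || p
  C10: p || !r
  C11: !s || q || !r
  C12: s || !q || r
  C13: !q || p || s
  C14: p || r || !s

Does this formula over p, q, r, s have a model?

Case q = false:
From the singleton clause (p), p = true.
Case r = false:
Every clause is now satisfied; s is unconstrained.
A satisfying assignment: p ↦ true,  q ↦ false,  r ↦ false,  s ↦ false.

Yes, satisfiable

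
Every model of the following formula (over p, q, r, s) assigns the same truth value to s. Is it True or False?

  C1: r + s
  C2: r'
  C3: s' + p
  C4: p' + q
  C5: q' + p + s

Suppose s = 0.
(r) alone gives r = 1.
But (r') is also a unit clause — contradiction.
So every satisfying assignment has s = True.

True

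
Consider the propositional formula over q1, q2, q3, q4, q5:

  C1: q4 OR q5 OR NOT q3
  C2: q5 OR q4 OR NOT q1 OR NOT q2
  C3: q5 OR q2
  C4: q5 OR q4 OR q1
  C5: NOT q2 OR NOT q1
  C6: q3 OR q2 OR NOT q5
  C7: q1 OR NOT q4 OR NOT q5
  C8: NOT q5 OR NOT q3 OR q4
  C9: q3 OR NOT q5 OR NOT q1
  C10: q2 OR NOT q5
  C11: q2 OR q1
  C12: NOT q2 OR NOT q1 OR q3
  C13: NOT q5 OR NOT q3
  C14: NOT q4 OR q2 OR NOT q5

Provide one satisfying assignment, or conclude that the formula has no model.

q1: false,  q2: true,  q3: true,  q4: true,  q5: false

Try q5 = false.
The clause (q2) is unit, so q2 = true.
The clause (NOT q1) is unit, so q1 = false.
The clause (q4) is unit, so q4 = true.
Every clause is now satisfied; q3 is unconstrained.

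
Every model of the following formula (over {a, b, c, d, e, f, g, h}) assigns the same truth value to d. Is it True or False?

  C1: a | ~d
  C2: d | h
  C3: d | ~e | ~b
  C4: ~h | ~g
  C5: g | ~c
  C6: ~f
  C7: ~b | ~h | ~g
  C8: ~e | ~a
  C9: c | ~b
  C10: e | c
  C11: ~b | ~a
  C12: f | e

False

Suppose d = 1.
(a) alone gives a = 1.
(~f) alone gives f = 0.
(~e) alone gives e = 0.
That conflicts with the unit clause (e).
So every satisfying assignment has d = False.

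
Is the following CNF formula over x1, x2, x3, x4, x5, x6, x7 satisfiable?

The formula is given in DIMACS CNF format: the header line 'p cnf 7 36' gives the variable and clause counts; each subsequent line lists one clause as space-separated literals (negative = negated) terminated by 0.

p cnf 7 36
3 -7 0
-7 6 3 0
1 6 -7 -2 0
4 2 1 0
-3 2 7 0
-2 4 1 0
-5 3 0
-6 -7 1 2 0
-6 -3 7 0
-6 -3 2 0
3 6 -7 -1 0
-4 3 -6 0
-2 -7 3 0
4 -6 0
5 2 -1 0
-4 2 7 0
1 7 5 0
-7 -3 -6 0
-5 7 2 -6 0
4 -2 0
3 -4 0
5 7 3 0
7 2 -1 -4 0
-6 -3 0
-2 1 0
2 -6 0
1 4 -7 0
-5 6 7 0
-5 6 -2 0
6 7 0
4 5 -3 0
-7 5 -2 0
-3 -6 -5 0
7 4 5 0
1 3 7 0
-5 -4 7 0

Yes

Case x3 = True:
The clause (¬x6) is unit, so x6 = False.
The clause (x7) is unit, so x7 = True.
Case x1 = True:
Case x5 = True:
The clause (¬x2) is unit, so x2 = False.
No clause remains; x4 is free.
A satisfying assignment: x1 ↦ True,  x2 ↦ False,  x3 ↦ True,  x4 ↦ True,  x5 ↦ True,  x6 ↦ False,  x7 ↦ True.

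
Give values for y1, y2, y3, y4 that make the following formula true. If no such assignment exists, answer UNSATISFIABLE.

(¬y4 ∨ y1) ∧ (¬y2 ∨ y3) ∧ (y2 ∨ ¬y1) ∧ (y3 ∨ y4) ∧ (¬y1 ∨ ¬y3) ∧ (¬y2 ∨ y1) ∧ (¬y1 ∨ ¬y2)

Try y4 = False.
Unit clause (y3) forces y3 = True.
Unit clause (¬y1) forces y1 = False.
Unit clause (¬y2) forces y2 = False.
Every clause now holds.

y1: False, y2: False, y3: True, y4: False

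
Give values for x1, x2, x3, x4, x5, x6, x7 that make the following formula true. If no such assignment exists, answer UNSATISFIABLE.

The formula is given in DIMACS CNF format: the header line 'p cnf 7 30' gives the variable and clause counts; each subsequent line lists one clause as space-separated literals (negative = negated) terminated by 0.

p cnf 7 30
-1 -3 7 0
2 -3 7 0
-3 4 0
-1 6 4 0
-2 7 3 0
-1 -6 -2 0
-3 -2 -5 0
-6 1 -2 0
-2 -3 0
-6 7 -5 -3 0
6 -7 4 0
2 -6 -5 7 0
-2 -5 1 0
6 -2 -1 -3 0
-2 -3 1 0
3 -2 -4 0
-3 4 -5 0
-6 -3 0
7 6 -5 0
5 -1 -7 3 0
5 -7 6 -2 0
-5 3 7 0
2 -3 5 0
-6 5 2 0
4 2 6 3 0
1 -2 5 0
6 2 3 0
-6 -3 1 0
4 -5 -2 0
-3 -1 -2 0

Suppose x3 = True.
Unit clause (x4) forces x4 = True.
Unit clause (¬x2) forces x2 = False.
Unit clause (x7) forces x7 = True.
Unit clause (¬x6) forces x6 = False.
Unit clause (x5) forces x5 = True.
All clauses hold; x1 can take either value.

x1=False, x2=False, x3=True, x4=True, x5=True, x6=False, x7=True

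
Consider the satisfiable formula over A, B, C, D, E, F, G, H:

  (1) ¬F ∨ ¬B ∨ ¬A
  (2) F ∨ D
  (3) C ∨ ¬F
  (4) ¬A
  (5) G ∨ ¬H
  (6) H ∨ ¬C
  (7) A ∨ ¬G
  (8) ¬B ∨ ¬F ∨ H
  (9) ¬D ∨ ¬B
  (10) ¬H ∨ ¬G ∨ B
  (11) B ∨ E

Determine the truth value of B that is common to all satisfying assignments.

False

Suppose B = True.
(¬A) alone gives A = False.
(¬G) alone gives G = False.
(¬H) alone gives H = False.
(¬C) alone gives C = False.
(¬F) alone gives F = False.
(D) alone gives D = True.
But (¬D) is also a unit clause — contradiction.
So every satisfying assignment has B = False.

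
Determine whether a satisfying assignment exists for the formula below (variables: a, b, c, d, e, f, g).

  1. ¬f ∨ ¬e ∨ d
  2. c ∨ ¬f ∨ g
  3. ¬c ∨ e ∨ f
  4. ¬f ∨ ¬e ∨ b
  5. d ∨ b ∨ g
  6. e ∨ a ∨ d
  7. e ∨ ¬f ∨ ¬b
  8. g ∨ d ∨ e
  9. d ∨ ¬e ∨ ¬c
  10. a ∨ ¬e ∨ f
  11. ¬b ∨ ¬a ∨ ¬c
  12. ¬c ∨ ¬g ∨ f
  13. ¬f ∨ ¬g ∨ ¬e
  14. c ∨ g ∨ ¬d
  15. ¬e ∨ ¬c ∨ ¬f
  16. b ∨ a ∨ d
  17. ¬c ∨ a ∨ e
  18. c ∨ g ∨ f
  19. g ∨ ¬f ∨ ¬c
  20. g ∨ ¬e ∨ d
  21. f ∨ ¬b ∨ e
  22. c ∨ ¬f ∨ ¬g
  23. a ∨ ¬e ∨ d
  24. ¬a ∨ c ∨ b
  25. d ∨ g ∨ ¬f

Case f = False:
Case c = True:
The clause (e) is unit, so e = True.
The clause (d) is unit, so d = True.
The clause (a) is unit, so a = True.
The clause (¬b) is unit, so b = False.
The clause (¬g) is unit, so g = False.
This assignment satisfies each clause.
A satisfying assignment: a ↦ True,  b ↦ False,  c ↦ True,  d ↦ True,  e ↦ True,  f ↦ False,  g ↦ False.

Yes, satisfiable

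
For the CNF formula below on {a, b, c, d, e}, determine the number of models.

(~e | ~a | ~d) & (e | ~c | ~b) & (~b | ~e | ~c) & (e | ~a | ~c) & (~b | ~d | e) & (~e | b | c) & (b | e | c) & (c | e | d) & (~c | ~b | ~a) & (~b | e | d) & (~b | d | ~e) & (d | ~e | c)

6

There are 2^5 = 32 truth assignments over (a, b, c, d, e).
Split on c. With c = 1, the clauses containing c are satisfied and ~c drops from the rest; 5 of the 2^4 = 16 assignments to the other variables satisfy what remains.
With c = 0, by the same count on the reduced clause set, 1 assignment works.
(One model: a=F, b=F, c=T, d=F, e=F.)
Total: 5 + 1 = 6.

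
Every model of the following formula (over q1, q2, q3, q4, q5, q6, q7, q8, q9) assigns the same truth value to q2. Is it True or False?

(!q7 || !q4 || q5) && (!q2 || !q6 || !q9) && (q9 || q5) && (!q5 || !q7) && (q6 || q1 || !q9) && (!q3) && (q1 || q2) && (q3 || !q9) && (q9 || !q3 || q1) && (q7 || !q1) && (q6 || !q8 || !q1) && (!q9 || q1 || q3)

Suppose q2 = false.
Unit clause (!q3) forces q3 = false.
Unit clause (q1) forces q1 = true.
Unit clause (!q9) forces q9 = false.
Unit clause (q5) forces q5 = true.
Unit clause (!q7) forces q7 = false.
But (q7) is also a unit clause — contradiction.
So every satisfying assignment has q2 = True.

True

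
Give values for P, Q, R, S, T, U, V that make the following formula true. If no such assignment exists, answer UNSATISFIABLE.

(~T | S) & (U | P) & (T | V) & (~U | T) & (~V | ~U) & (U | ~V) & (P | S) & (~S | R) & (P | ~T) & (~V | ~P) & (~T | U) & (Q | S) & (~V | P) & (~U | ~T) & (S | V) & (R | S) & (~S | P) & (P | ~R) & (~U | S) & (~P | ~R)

Case T = 0:
The clause (V) is unit, so V = 1.
The clause (~U) is unit, so U = 0.
That conflicts with the unit clause (U).
That branch fails; take T = 1 instead.
The clause (S) is unit, so S = 1.
The clause (R) is unit, so R = 1.
The clause (P) is unit, so P = 1.
That conflicts with the unit clause (~P).
Either choice for T ends in contradiction.

UNSATISFIABLE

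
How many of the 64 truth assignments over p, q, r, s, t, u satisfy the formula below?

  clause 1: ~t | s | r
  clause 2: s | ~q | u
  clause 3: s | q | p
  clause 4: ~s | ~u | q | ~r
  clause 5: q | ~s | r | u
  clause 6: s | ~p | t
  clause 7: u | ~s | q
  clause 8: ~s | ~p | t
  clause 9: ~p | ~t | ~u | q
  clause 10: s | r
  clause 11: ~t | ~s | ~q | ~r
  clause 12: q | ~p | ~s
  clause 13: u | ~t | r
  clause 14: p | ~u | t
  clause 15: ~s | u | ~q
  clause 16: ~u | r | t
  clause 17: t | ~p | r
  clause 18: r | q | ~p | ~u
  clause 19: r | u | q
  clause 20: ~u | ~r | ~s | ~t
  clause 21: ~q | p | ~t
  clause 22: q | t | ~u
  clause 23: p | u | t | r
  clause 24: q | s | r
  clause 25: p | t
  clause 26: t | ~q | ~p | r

There are 2^6 = 64 truth assignments over (p, q, r, s, t, u).
Split on p. With p = 1, the clauses containing p are satisfied and ~p drops from the rest; 3 of the 2^5 = 32 assignments to the other variables satisfy what remains.
With p = 0, by the same count on the reduced clause set, 1 assignment works.
(One model: p=F, q=F, r=F, s=T, t=T, u=T.)
Total: 3 + 1 = 4.

4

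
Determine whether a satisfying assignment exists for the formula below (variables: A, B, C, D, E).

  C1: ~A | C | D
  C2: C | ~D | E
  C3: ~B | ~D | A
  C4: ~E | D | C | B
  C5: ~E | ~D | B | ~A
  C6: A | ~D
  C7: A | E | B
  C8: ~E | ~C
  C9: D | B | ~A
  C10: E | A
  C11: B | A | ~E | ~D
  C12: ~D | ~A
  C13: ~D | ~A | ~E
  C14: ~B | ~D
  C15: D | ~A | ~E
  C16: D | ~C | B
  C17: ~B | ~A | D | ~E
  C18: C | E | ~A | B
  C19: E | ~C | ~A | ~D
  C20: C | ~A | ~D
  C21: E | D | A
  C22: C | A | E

Branch on A: set A = 1.
(~D) alone gives D = 0.
(C) alone gives C = 1.
(~E) alone gives E = 0.
(B) alone gives B = 1.
Every clause now holds.
A satisfying assignment: A: 1, B: 1, C: 1, D: 0, E: 0.

Yes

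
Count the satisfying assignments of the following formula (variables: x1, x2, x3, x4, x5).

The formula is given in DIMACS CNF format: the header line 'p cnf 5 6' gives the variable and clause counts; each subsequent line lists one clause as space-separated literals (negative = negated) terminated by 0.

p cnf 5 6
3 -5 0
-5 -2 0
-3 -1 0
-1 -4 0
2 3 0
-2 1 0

5

There are 2^5 = 32 truth assignments over (x1, x2, x3, x4, x5).
Split on x3. With x3 = True, the clauses containing x3 are satisfied and ¬x3 drops from the rest; 4 of the 2^4 = 16 assignments to the other variables satisfy what remains.
With x3 = False, by the same count on the reduced clause set, 1 assignment works.
(One model: x1=F, x2=F, x3=T, x4=F, x5=F.)
Total: 4 + 1 = 5.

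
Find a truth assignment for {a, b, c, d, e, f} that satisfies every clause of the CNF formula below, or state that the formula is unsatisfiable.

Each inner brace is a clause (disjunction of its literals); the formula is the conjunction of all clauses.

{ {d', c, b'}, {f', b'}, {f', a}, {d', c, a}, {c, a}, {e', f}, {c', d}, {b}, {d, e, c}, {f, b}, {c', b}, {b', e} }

UNSATISFIABLE

From the singleton clause (b), b = 1.
From the singleton clause (f'), f = 0.
From the singleton clause (e'), e = 0.
That conflicts with the unit clause (e).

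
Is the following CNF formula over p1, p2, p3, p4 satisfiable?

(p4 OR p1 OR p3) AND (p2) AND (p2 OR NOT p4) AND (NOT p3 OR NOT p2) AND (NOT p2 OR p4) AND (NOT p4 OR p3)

No, unsatisfiable

(p2) alone gives p2 = true.
(NOT p3) alone gives p3 = false.
(p4) alone gives p4 = true.
But (NOT p4) is also a unit clause — contradiction.
No assignment satisfies every clause.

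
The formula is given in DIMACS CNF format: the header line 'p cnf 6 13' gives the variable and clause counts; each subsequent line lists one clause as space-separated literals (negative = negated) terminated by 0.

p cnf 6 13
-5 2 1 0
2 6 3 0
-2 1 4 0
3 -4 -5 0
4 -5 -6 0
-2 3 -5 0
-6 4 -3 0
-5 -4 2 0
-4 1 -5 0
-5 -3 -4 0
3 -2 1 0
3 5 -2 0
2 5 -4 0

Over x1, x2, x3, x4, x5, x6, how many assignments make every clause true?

There are 2^6 = 64 truth assignments over (x1, x2, x3, x4, x5, x6).
Split on x1. With x1 = True, the clauses containing x1 are satisfied and ¬x1 drops from the rest; 7 of the 2^5 = 32 assignments to the other variables satisfy what remains.
With x1 = False, by the same count on the reduced clause set, 4 assignments work.
Total: 7 + 4 = 11.

11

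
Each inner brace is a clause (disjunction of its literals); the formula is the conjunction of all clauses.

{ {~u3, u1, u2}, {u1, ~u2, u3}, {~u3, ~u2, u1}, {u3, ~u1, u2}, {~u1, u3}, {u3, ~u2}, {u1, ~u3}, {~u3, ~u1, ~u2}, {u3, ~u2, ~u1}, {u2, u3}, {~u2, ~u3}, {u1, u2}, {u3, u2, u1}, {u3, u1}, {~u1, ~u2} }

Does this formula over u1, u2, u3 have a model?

Yes

Try u1 = 1.
From the singleton clause (u3), u3 = 1.
From the singleton clause (~u2), u2 = 0.
Every clause now holds.
A satisfying assignment: u1=1; u2=0; u3=1.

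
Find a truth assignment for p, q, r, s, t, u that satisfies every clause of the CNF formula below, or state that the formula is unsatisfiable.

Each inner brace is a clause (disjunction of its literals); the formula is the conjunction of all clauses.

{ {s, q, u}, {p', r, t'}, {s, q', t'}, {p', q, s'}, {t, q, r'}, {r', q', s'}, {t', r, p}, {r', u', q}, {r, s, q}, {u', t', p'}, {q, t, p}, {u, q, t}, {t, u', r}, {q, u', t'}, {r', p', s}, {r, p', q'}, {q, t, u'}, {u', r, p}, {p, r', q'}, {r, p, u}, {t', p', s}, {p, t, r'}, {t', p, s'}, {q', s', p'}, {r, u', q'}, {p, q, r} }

UNSATISFIABLE

Case s = 1:
Case p = 0:
Unit clause (t') forces t = 0.
Unit clause (q) forces q = 1.
Unit clause (r') forces r = 0.
Unit clause (u') forces u = 0.
But (u) is also a unit clause — contradiction.
That branch fails; take p = 1 instead.
Unit clause (q) forces q = 1.
But (q') is also a unit clause — contradiction.
Neither p = 1 nor p = 0 works.
That branch fails; take s = 0 instead.
Case q = 1:
Unit clause (t') forces t = 0.
Case u = 0:
Case r = 0:
Unit clause (p') forces p = 0.
But (p) is also a unit clause — contradiction.
That branch fails; take r = 1 instead.
Unit clause (p') forces p = 0.
But (p) is also a unit clause — contradiction.
Neither r = 1 nor r = 0 works.
That branch fails; take u = 1 instead.
Unit clause (r) forces r = 1.
Unit clause (p') forces p = 0.
But (p) is also a unit clause — contradiction.
Neither u = 1 nor u = 0 works.
That branch fails; take q = 0 instead.
Unit clause (u) forces u = 1.
Unit clause (r') forces r = 0.
But (r) is also a unit clause — contradiction.
Neither q = 1 nor q = 0 works.
Neither s = 1 nor s = 0 works.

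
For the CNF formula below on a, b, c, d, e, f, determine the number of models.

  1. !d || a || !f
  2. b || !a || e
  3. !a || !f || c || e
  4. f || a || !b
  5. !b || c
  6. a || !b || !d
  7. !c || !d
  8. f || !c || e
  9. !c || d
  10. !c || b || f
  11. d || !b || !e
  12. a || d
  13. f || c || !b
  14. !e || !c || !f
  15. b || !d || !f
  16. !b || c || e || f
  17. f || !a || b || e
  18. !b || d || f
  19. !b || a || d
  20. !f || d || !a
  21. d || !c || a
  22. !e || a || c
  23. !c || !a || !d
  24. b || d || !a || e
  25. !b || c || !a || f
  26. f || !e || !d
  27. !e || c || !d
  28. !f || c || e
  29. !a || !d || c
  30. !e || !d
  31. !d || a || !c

2

There are 2^6 = 64 truth assignments over (a, b, c, d, e, f).
Split on d. With d = true, the clauses containing d are satisfied and !d drops from the rest; 1 of the 2^5 = 32 assignments to the other variables satisfy what remains.
With d = false, by the same count on the reduced clause set, 1 assignment works.
(One model: a=F, b=F, c=F, d=T, e=F, f=F.)
Total: 1 + 1 = 2.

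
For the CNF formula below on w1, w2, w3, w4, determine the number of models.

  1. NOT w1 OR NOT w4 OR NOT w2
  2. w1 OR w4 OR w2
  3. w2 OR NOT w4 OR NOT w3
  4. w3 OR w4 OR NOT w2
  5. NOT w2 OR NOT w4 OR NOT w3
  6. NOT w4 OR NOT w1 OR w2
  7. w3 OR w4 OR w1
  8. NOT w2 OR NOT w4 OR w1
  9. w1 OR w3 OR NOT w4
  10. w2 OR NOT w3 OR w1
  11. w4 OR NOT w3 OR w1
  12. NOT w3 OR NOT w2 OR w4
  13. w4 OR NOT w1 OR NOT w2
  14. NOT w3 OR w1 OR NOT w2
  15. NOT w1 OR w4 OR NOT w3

1

There are 2^4 = 16 truth assignments over (w1, w2, w3, w4).
Check each against the 15 clauses (columns in the order w1, w2, w3, w4):
  F F F F  ✗ fails (w1 OR w4 OR w2)
  F F F T  ✗ fails (w1 OR w3 OR NOT w4)
  F F T F  ✗ fails (w1 OR w4 OR w2)
  F F T T  ✗ fails (w2 OR NOT w4 OR NOT w3)
  F T F F  ✗ fails (w3 OR w4 OR NOT w2)
  F T F T  ✗ fails (NOT w2 OR NOT w4 OR w1)
  F T T F  ✗ fails (w4 OR NOT w3 OR w1)
  F T T T  ✗ fails (NOT w2 OR NOT w4 OR NOT w3)
  T F F F  ✓ satisfies all
  T F F T  ✗ fails (NOT w4 OR NOT w1 OR w2)
  T F T F  ✗ fails (NOT w1 OR w4 OR NOT w3)
  T F T T  ✗ fails (w2 OR NOT w4 OR NOT w3)
  T T F F  ✗ fails (w3 OR w4 OR NOT w2)
  T T F T  ✗ fails (NOT w1 OR NOT w4 OR NOT w2)
  T T T F  ✗ fails (NOT w3 OR NOT w2 OR w4)
  T T T T  ✗ fails (NOT w1 OR NOT w4 OR NOT w2)
1 of the 16 rows is a model.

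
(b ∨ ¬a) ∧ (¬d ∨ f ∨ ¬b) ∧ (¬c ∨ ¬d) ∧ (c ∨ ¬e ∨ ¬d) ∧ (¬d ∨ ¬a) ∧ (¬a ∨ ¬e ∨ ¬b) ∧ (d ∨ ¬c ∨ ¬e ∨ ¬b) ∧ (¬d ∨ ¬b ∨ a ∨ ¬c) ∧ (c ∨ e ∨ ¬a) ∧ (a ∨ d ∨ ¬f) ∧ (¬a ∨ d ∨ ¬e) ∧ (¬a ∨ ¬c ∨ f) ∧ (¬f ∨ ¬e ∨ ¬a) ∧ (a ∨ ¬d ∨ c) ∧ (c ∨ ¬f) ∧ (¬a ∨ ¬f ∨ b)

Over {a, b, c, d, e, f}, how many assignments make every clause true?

There are 2^6 = 64 truth assignments over (a, b, c, d, e, f).
Split on a. With a = True, the clauses containing a are satisfied and ¬a drops from the rest; 1 of the 2^5 = 32 assignments to the other variables satisfy what remains.
With a = False, by the same count on the reduced clause set, 7 assignments work.
(One model: a=F, b=F, c=F, d=F, e=F, f=F.)
Total: 1 + 7 = 8.

8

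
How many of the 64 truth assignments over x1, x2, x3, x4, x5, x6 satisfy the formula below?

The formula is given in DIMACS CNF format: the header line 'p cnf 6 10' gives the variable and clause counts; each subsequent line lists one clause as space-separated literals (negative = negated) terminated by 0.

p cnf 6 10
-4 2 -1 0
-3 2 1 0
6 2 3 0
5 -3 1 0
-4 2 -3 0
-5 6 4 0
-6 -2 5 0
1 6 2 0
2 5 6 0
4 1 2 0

There are 2^6 = 64 truth assignments over (x1, x2, x3, x4, x5, x6).
Split on x6. With x6 = True, the clauses containing x6 are satisfied and ¬x6 drops from the rest; 14 of the 2^5 = 32 assignments to the other variables satisfy what remains.
With x6 = False, by the same count on the reduced clause set, 10 assignments work.
(One model: x1=F, x2=F, x3=F, x4=T, x5=F, x6=T.)
Total: 14 + 10 = 24.

24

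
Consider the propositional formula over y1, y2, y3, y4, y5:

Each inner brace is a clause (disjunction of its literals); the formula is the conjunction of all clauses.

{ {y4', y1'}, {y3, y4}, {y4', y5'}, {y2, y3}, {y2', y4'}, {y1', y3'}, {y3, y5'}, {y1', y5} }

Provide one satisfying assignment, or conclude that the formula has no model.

y1 ↦ 0; y2 ↦ 0; y3 ↦ 1; y4 ↦ 0; y5 ↦ 1

Case y4 = 0:
Unit clause (y3) forces y3 = 1.
Unit clause (y1') forces y1 = 0.
No clause remains; y2, y5 are free.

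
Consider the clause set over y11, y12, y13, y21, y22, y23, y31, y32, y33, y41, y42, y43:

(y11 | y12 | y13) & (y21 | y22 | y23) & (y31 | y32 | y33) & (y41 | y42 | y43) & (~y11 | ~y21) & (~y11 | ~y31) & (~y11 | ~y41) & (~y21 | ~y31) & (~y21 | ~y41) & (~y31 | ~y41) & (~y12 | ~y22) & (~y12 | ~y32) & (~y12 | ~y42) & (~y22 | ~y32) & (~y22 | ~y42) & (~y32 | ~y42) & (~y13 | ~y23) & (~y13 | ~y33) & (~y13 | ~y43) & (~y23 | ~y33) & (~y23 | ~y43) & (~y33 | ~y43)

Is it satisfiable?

No

Suppose y11 = 0.
Suppose y12 = 1.
The clause (~y22) is unit, so y22 = 0.
The clause (~y32) is unit, so y32 = 0.
The clause (~y42) is unit, so y42 = 0.
Suppose y21 = 1.
The clause (~y31) is unit, so y31 = 0.
The clause (y33) is unit, so y33 = 1.
The clause (~y41) is unit, so y41 = 0.
The clause (y43) is unit, so y43 = 1.
But (~y43) is also a unit clause — contradiction.
That branch fails; take y21 = 0 instead.
The clause (y23) is unit, so y23 = 1.
The clause (~y13) is unit, so y13 = 0.
The clause (~y33) is unit, so y33 = 0.
The clause (y31) is unit, so y31 = 1.
The clause (~y41) is unit, so y41 = 0.
The clause (y43) is unit, so y43 = 1.
But (~y43) is also a unit clause — contradiction.
Neither y21 = 1 nor y21 = 0 works.
That branch fails; take y12 = 0 instead.
The clause (y13) is unit, so y13 = 1.
The clause (~y23) is unit, so y23 = 0.
The clause (~y33) is unit, so y33 = 0.
The clause (~y43) is unit, so y43 = 0.
Suppose y21 = 1.
The clause (~y31) is unit, so y31 = 0.
The clause (y32) is unit, so y32 = 1.
The clause (~y41) is unit, so y41 = 0.
The clause (y42) is unit, so y42 = 1.
But (~y42) is also a unit clause — contradiction.
That branch fails; take y21 = 0 instead.
The clause (y22) is unit, so y22 = 1.
The clause (~y32) is unit, so y32 = 0.
The clause (y31) is unit, so y31 = 1.
The clause (~y41) is unit, so y41 = 0.
The clause (y42) is unit, so y42 = 1.
But (~y42) is also a unit clause — contradiction.
Neither y21 = 1 nor y21 = 0 works.
Neither y12 = 1 nor y12 = 0 works.
That branch fails; take y11 = 1 instead.
The clause (~y21) is unit, so y21 = 0.
The clause (~y31) is unit, so y31 = 0.
The clause (~y41) is unit, so y41 = 0.
Suppose y22 = 1.
The clause (~y12) is unit, so y12 = 0.
The clause (~y32) is unit, so y32 = 0.
The clause (y33) is unit, so y33 = 1.
The clause (~y42) is unit, so y42 = 0.
The clause (y43) is unit, so y43 = 1.
But (~y43) is also a unit clause — contradiction.
That branch fails; take y22 = 0 instead.
The clause (y23) is unit, so y23 = 1.
The clause (~y13) is unit, so y13 = 0.
The clause (~y33) is unit, so y33 = 0.
The clause (y32) is unit, so y32 = 1.
The clause (~y12) is unit, so y12 = 0.
The clause (~y42) is unit, so y42 = 0.
The clause (y43) is unit, so y43 = 1.
But (~y43) is also a unit clause — contradiction.
Neither y22 = 1 nor y22 = 0 works.
Neither y11 = 1 nor y11 = 0 works.
No assignment satisfies every clause.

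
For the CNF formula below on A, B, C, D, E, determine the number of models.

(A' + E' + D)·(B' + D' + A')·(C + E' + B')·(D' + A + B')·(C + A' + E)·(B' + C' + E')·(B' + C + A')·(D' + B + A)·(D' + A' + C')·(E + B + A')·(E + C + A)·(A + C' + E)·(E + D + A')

There are 2^5 = 32 truth assignments over (A, B, C, D, E).
Split on B. With B = 1, the clauses containing B are satisfied and B' drops from the rest; 0 of the 2^4 = 16 assignments to the other variables satisfy what remains.
With B = 0, by the same count on the reduced clause set, 3 assignments work.
Total: 0 + 3 = 3.

3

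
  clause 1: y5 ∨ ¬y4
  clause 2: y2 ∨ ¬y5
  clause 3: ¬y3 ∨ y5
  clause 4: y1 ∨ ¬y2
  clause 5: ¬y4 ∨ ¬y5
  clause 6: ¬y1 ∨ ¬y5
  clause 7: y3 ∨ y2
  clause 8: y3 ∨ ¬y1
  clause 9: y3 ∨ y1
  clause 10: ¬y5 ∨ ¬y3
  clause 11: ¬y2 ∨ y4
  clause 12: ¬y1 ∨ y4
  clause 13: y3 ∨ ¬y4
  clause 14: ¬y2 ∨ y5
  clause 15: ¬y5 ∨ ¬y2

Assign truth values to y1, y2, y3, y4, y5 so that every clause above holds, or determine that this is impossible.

Case y5 = True:
(y2) alone gives y2 = True.
But (¬y2) is also a unit clause — contradiction.
So y5 must be the other value — set y5 = False.
(¬y4) alone gives y4 = False.
(¬y3) alone gives y3 = False.
(y2) alone gives y2 = True.
But (¬y2) is also a unit clause — contradiction.
Neither y5 = True nor y5 = False works.

UNSATISFIABLE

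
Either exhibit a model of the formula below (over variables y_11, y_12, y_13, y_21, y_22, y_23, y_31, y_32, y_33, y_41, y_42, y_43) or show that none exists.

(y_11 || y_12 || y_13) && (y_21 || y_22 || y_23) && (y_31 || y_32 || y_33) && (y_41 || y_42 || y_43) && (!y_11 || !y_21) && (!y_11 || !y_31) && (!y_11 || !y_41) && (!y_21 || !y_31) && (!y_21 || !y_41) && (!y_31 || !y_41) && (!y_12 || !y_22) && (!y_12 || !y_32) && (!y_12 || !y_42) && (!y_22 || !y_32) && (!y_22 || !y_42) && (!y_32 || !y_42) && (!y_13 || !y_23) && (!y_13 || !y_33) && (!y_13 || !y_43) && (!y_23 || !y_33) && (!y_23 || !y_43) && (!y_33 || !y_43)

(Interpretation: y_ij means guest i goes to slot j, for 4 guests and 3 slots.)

UNSATISFIABLE

Try y_11 = false.
Try y_12 = true.
The clause (!y_22) is unit, so y_22 = false.
The clause (!y_32) is unit, so y_32 = false.
The clause (!y_42) is unit, so y_42 = false.
Try y_21 = true.
The clause (!y_31) is unit, so y_31 = false.
The clause (y_33) is unit, so y_33 = true.
The clause (!y_41) is unit, so y_41 = false.
The clause (y_43) is unit, so y_43 = true.
But (!y_43) is also a unit clause — contradiction.
Undo y_21 and try y_21 = false.
The clause (y_23) is unit, so y_23 = true.
The clause (!y_13) is unit, so y_13 = false.
The clause (!y_33) is unit, so y_33 = false.
The clause (y_31) is unit, so y_31 = true.
The clause (!y_41) is unit, so y_41 = false.
The clause (y_43) is unit, so y_43 = true.
But (!y_43) is also a unit clause — contradiction.
Neither y_21 = true nor y_21 = false works.
Undo y_12 and try y_12 = false.
The clause (y_13) is unit, so y_13 = true.
The clause (!y_23) is unit, so y_23 = false.
The clause (!y_33) is unit, so y_33 = false.
The clause (!y_43) is unit, so y_43 = false.
Try y_21 = true.
The clause (!y_31) is unit, so y_31 = false.
The clause (y_32) is unit, so y_32 = true.
The clause (!y_41) is unit, so y_41 = false.
The clause (y_42) is unit, so y_42 = true.
But (!y_42) is also a unit clause — contradiction.
Undo y_21 and try y_21 = false.
The clause (y_22) is unit, so y_22 = true.
The clause (!y_32) is unit, so y_32 = false.
The clause (y_31) is unit, so y_31 = true.
The clause (!y_41) is unit, so y_41 = false.
The clause (y_42) is unit, so y_42 = true.
But (!y_42) is also a unit clause — contradiction.
Neither y_21 = true nor y_21 = false works.
Neither y_12 = true nor y_12 = false works.
Undo y_11 and try y_11 = true.
The clause (!y_21) is unit, so y_21 = false.
The clause (!y_31) is unit, so y_31 = false.
The clause (!y_41) is unit, so y_41 = false.
Try y_22 = true.
The clause (!y_12) is unit, so y_12 = false.
The clause (!y_32) is unit, so y_32 = false.
The clause (y_33) is unit, so y_33 = true.
The clause (!y_42) is unit, so y_42 = false.
The clause (y_43) is unit, so y_43 = true.
But (!y_43) is also a unit clause — contradiction.
Undo y_22 and try y_22 = false.
The clause (y_23) is unit, so y_23 = true.
The clause (!y_13) is unit, so y_13 = false.
The clause (!y_33) is unit, so y_33 = false.
The clause (y_32) is unit, so y_32 = true.
The clause (!y_12) is unit, so y_12 = false.
The clause (!y_42) is unit, so y_42 = false.
The clause (y_43) is unit, so y_43 = true.
But (!y_43) is also a unit clause — contradiction.
Neither y_22 = true nor y_22 = false works.
Neither y_11 = true nor y_11 = false works.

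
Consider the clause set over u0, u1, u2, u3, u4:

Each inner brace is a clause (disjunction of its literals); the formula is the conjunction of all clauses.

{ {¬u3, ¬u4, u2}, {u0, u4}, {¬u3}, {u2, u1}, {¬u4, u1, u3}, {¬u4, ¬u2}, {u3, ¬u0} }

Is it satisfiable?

Satisfiable

From the singleton clause (¬u3), u3 = False.
From the singleton clause (¬u0), u0 = False.
From the singleton clause (u4), u4 = True.
From the singleton clause (u1), u1 = True.
From the singleton clause (¬u2), u2 = False.
All clauses are satisfied.
A satisfying assignment: u0: False,  u1: True,  u2: False,  u3: False,  u4: True.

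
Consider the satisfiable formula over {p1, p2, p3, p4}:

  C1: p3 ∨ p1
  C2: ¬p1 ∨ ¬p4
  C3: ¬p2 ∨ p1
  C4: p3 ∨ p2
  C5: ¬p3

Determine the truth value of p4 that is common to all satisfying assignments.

False

Suppose p4 = True.
(¬p1) alone gives p1 = False.
(p3) alone gives p3 = True.
That conflicts with the unit clause (¬p3).
So every satisfying assignment has p4 = False.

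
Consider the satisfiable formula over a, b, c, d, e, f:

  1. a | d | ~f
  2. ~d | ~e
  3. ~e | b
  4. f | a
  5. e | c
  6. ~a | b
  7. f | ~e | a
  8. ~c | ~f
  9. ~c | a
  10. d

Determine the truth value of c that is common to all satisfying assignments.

True

Suppose c = 0.
(e) alone gives e = 1.
(~d) alone gives d = 0.
Now (d) is unsatisfied and unit — conflict.
So every satisfying assignment has c = True.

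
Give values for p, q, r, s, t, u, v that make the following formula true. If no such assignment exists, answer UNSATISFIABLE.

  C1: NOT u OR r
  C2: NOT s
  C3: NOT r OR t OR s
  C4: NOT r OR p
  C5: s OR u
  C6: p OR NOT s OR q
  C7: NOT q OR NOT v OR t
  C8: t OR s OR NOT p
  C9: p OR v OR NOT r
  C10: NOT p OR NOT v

p ↦ true,  q ↦ true,  r ↦ true,  s ↦ false,  t ↦ true,  u ↦ true,  v ↦ false

From the singleton clause (NOT s), s = false.
From the singleton clause (u), u = true.
From the singleton clause (r), r = true.
From the singleton clause (t), t = true.
From the singleton clause (p), p = true.
From the singleton clause (NOT v), v = false.
All clauses hold; q can take either value.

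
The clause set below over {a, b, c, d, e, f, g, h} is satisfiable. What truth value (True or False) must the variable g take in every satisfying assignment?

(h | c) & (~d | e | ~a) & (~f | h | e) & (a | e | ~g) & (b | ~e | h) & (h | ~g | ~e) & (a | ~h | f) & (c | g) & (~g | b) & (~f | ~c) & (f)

Suppose g = 0.
From the singleton clause (c), c = 1.
From the singleton clause (~f), f = 0.
Now (f) is unsatisfied and unit — conflict.
So every satisfying assignment has g = True.

True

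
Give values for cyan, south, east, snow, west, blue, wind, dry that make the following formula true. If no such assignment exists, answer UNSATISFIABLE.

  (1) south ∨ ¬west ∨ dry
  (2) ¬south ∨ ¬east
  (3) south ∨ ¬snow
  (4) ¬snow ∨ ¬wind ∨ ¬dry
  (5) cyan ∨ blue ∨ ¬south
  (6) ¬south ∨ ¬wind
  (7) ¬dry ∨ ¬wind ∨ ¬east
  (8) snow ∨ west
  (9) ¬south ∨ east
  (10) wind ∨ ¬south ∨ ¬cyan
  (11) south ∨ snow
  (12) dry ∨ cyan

UNSATISFIABLE

Case south = False:
(¬snow) alone gives snow = False.
Now (snow) is unsatisfied and unit — conflict.
So south must be the other value — set south = True.
(¬east) alone gives east = False.
Now (east) is unsatisfied and unit — conflict.
Either choice for south ends in contradiction.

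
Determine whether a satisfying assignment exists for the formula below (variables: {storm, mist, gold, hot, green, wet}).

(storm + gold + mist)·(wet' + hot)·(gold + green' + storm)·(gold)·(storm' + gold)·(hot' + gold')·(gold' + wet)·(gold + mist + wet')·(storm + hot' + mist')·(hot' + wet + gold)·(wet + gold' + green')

Unit clause (gold) forces gold = 1.
Unit clause (hot') forces hot = 0.
Unit clause (wet') forces wet = 0.
But (wet) is also a unit clause — contradiction.
No assignment satisfies every clause.

Unsatisfiable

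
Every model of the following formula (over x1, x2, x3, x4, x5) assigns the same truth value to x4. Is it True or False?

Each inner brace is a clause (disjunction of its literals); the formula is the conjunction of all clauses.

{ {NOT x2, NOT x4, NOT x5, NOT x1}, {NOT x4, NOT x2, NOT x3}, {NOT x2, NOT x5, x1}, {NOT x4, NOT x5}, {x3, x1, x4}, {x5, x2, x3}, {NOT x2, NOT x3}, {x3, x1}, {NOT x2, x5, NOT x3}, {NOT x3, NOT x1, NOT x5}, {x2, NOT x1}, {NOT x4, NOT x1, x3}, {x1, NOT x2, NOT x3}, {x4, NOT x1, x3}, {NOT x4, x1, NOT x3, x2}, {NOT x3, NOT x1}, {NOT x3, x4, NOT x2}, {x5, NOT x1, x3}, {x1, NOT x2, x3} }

False

Suppose x4 = true.
Unit clause (NOT x5) forces x5 = false.
Branch on x2: set x2 = false.
Unit clause (x3) forces x3 = true.
Unit clause (NOT x1) forces x1 = false.
But (x1) is also a unit clause — contradiction.
Backtrack on x2: now try x2 = true.
Unit clause (NOT x3) forces x3 = false.
Unit clause (x1) forces x1 = true.
But (NOT x1) is also a unit clause — contradiction.
Neither x2 = true nor x2 = false works.
So every satisfying assignment has x4 = False.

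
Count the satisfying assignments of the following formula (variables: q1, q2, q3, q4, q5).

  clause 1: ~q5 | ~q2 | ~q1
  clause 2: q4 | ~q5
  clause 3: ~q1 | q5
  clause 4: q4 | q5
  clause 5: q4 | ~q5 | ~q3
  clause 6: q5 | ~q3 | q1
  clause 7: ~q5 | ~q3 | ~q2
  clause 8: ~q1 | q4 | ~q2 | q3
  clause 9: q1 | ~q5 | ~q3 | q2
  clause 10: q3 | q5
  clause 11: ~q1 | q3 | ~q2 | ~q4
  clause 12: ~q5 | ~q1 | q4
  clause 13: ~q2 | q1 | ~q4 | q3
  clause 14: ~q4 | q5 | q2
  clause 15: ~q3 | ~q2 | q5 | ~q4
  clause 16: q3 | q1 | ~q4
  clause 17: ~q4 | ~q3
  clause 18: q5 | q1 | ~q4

1

There are 2^5 = 32 truth assignments over (q1, q2, q3, q4, q5).
Split on q1. With q1 = 1, the clauses containing q1 are satisfied and ~q1 drops from the rest; 1 of the 2^4 = 16 assignments to the other variables satisfy what remains.
With q1 = 0, by the same count on the reduced clause set, 0 assignments work.
(One model: q1=T, q2=F, q3=F, q4=T, q5=T.)
Total: 1 + 0 = 1.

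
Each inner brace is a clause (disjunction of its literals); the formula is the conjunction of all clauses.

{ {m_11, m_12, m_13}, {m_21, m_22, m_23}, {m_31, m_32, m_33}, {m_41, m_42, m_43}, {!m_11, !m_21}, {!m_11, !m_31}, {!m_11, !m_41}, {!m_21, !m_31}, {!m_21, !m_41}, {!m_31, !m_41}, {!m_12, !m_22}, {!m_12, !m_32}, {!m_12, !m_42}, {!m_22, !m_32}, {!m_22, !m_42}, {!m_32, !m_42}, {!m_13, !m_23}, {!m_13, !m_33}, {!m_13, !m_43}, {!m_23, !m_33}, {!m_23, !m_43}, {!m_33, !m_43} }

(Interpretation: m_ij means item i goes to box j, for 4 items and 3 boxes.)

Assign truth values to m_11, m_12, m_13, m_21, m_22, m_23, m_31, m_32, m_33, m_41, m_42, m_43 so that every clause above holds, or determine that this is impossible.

UNSATISFIABLE

Try m_11 = false.
Try m_12 = true.
From the singleton clause (!m_22), m_22 = false.
From the singleton clause (!m_32), m_32 = false.
From the singleton clause (!m_42), m_42 = false.
Try m_21 = true.
From the singleton clause (!m_31), m_31 = false.
From the singleton clause (m_33), m_33 = true.
From the singleton clause (!m_41), m_41 = false.
From the singleton clause (m_43), m_43 = true.
But (!m_43) is also a unit clause — contradiction.
So m_21 must be the other value — set m_21 = false.
From the singleton clause (m_23), m_23 = true.
From the singleton clause (!m_13), m_13 = false.
From the singleton clause (!m_33), m_33 = false.
From the singleton clause (m_31), m_31 = true.
From the singleton clause (!m_41), m_41 = false.
From the singleton clause (m_43), m_43 = true.
But (!m_43) is also a unit clause — contradiction.
Neither m_21 = true nor m_21 = false works.
So m_12 must be the other value — set m_12 = false.
From the singleton clause (m_13), m_13 = true.
From the singleton clause (!m_23), m_23 = false.
From the singleton clause (!m_33), m_33 = false.
From the singleton clause (!m_43), m_43 = false.
Try m_21 = true.
From the singleton clause (!m_31), m_31 = false.
From the singleton clause (m_32), m_32 = true.
From the singleton clause (!m_41), m_41 = false.
From the singleton clause (m_42), m_42 = true.
But (!m_42) is also a unit clause — contradiction.
So m_21 must be the other value — set m_21 = false.
From the singleton clause (m_22), m_22 = true.
From the singleton clause (!m_32), m_32 = false.
From the singleton clause (m_31), m_31 = true.
From the singleton clause (!m_41), m_41 = false.
From the singleton clause (m_42), m_42 = true.
But (!m_42) is also a unit clause — contradiction.
Neither m_21 = true nor m_21 = false works.
Neither m_12 = true nor m_12 = false works.
So m_11 must be the other value — set m_11 = true.
From the singleton clause (!m_21), m_21 = false.
From the singleton clause (!m_31), m_31 = false.
From the singleton clause (!m_41), m_41 = false.
Try m_22 = true.
From the singleton clause (!m_12), m_12 = false.
From the singleton clause (!m_32), m_32 = false.
From the singleton clause (m_33), m_33 = true.
From the singleton clause (!m_42), m_42 = false.
From the singleton clause (m_43), m_43 = true.
But (!m_43) is also a unit clause — contradiction.
So m_22 must be the other value — set m_22 = false.
From the singleton clause (m_23), m_23 = true.
From the singleton clause (!m_13), m_13 = false.
From the singleton clause (!m_33), m_33 = false.
From the singleton clause (m_32), m_32 = true.
From the singleton clause (!m_12), m_12 = false.
From the singleton clause (!m_42), m_42 = false.
From the singleton clause (m_43), m_43 = true.
But (!m_43) is also a unit clause — contradiction.
Neither m_22 = true nor m_22 = false works.
Neither m_11 = true nor m_11 = false works.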